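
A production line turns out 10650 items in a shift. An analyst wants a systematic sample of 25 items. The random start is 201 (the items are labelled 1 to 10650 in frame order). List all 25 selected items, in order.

k = N/n = 10650/25 = 426
item 1: 201
item 2: 201 + 426 = 627
item 3: 627 + 426 = 1053
item 4: 1053 + 426 = 1479
item 5: 1479 + 426 = 1905
item 6: 1905 + 426 = 2331
item 7: 2331 + 426 = 2757
item 8: 2757 + 426 = 3183
item 9: 3183 + 426 = 3609
item 10: 3609 + 426 = 4035
item 11: 4035 + 426 = 4461
item 12: 4461 + 426 = 4887
item 13: 4887 + 426 = 5313
item 14: 5313 + 426 = 5739
item 15: 5739 + 426 = 6165
item 16: 6165 + 426 = 6591
item 17: 6591 + 426 = 7017
item 18: 7017 + 426 = 7443
item 19: 7443 + 426 = 7869
item 20: 7869 + 426 = 8295
item 21: 8295 + 426 = 8721
item 22: 8721 + 426 = 9147
item 23: 9147 + 426 = 9573
item 24: 9573 + 426 = 9999
item 25: 9999 + 426 = 10425

201, 627, 1053, 1479, 1905, 2331, 2757, 3183, 3609, 4035, 4461, 4887, 5313, 5739, 6165, 6591, 7017, 7443, 7869, 8295, 8721, 9147, 9573, 9999, 10425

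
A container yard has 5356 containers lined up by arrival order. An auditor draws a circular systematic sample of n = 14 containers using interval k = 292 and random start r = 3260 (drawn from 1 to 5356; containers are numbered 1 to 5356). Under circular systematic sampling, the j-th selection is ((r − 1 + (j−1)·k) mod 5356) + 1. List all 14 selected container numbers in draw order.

3260, 3552, 3844, 4136, 4428, 4720, 5012, 5304, 240, 532, 824, 1116, 1408, 1700

Selection 1: 3260
Selection 2: 3260 + 292 = 3552
Selection 3: 3552 + 292 = 3844
Selection 4: 3844 + 292 = 4136
Selection 5: 4136 + 292 = 4428
Selection 6: 4428 + 292 = 4720
Selection 7: 4720 + 292 = 5012
Selection 8: 5012 + 292 = 5304
Selection 9: 5304 + 292 = 5596 → 5596 − 5356 = 240
Selection 10: 240 + 292 = 532
Selection 11: 532 + 292 = 824
Selection 12: 824 + 292 = 1116
Selection 13: 1116 + 292 = 1408
Selection 14: 1408 + 292 = 1700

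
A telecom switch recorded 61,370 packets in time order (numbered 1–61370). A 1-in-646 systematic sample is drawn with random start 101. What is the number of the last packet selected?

60825

k = 646
95th selection = r + (95−1)·k = 101 + 94×646 = 101 + 60724 = 60825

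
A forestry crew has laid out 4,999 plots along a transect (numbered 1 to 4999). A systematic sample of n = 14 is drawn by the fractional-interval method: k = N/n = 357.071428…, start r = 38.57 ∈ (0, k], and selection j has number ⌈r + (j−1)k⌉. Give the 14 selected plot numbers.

j=1: r + 0k = 38.57 → ⌈·⌉ = 39
j=2: r + 1k = 395.641428… → ⌈·⌉ = 396
j=3: r + 2k = 752.712857… → ⌈·⌉ = 753
j=4: r + 3k = 1109.784285… → ⌈·⌉ = 1110
j=5: r + 4k = 1466.855714… → ⌈·⌉ = 1467
j=6: r + 5k = 1823.927142… → ⌈·⌉ = 1824
j=7: r + 6k = 2180.998571… → ⌈·⌉ = 2181
j=8: r + 7k = 2538.07 → ⌈·⌉ = 2539
j=9: r + 8k = 2895.141428… → ⌈·⌉ = 2896
j=10: r + 9k = 3252.212857… → ⌈·⌉ = 3253
j=11: r + 10k = 3609.284285… → ⌈·⌉ = 3610
j=12: r + 11k = 3966.355714… → ⌈·⌉ = 3967
j=13: r + 12k = 4323.427142… → ⌈·⌉ = 4324
j=14: r + 13k = 4680.498571… → ⌈·⌉ = 4681

39, 396, 753, 1110, 1467, 1824, 2181, 2539, 2896, 3253, 3610, 3967, 4324, 4681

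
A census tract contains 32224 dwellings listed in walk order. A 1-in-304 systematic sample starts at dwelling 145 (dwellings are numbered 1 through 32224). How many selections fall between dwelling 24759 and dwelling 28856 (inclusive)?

14

k = 304
First selection ≥ 24759: 145 + ⌈(24759−145)/304⌉·304 = 145 + 81×304 = 24769
Last selection ≤ 28856: 145 + ⌊(28856−145)/304⌋·304 = 145 + 94×304 = 28721
Count = 94 − 81 + 1 = 14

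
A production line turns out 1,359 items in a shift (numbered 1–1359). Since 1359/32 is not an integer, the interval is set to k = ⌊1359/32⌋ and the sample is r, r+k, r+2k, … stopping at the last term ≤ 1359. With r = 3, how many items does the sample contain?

k = ⌊1359/32⌋ = 42
Achieved size = ⌊(1359 − 3)/42⌋ + 1 = ⌊1356/42⌋ + 1 = 32 + 1 = 33
(last selection: 3 + 32×42 = 1347 ≤ 1359; next would be 1389 > 1359)

33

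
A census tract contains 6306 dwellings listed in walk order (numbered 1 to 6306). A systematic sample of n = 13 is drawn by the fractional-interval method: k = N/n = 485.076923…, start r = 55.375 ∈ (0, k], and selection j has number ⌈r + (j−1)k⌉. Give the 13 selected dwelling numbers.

56, 541, 1026, 1511, 1996, 2481, 2966, 3451, 3936, 4422, 4907, 5392, 5877

j=1: r + 0k = 55.375 → ⌈·⌉ = 56
j=2: r + 1k = 540.451923… → ⌈·⌉ = 541
j=3: r + 2k = 1025.528846… → ⌈·⌉ = 1026
j=4: r + 3k = 1510.605769… → ⌈·⌉ = 1511
j=5: r + 4k = 1995.682692… → ⌈·⌉ = 1996
j=6: r + 5k = 2480.759615… → ⌈·⌉ = 2481
j=7: r + 6k = 2965.836538… → ⌈·⌉ = 2966
j=8: r + 7k = 3450.913461… → ⌈·⌉ = 3451
j=9: r + 8k = 3935.990384… → ⌈·⌉ = 3936
j=10: r + 9k = 4421.067307… → ⌈·⌉ = 4422
j=11: r + 10k = 4906.144230… → ⌈·⌉ = 4907
j=12: r + 11k = 5391.221153… → ⌈·⌉ = 5392
j=13: r + 12k = 5876.298076… → ⌈·⌉ = 5877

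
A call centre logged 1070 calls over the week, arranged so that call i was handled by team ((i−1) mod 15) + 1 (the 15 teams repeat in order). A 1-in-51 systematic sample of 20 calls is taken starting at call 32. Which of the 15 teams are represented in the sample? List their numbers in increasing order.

2, 5, 8, 11, 14

Consecutive selections differ by k = 51, so their team numbers differ by 51 mod 15 = 6.
gcd(51, 15) = 3, so the sample visits 15/3 = 5 distinct residues mod 15.
Start 32 is team 2; the teams hit are 2, 5, 8, 11, 14.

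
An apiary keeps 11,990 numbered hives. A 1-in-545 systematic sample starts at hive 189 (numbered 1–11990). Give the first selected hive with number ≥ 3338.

k = 545
Steps past start: ⌈(3338 − 189)/545⌉ = ⌈3149/545⌉ = 6
Selected hive: 189 + 6×545 = 3459

3459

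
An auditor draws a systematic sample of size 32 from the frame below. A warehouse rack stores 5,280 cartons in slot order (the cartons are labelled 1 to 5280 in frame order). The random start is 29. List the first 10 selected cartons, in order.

29, 194, 359, 524, 689, 854, 1019, 1184, 1349, 1514

k = N/n = 5280/32 = 165
carton 1: 29
carton 2: 29 + 165 = 194
carton 3: 194 + 165 = 359
carton 4: 359 + 165 = 524
carton 5: 524 + 165 = 689
carton 6: 689 + 165 = 854
carton 7: 854 + 165 = 1019
carton 8: 1019 + 165 = 1184
carton 9: 1184 + 165 = 1349
carton 10: 1349 + 165 = 1514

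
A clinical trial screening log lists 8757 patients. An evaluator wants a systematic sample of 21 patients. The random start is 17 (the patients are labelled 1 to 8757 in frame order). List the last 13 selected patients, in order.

3353, 3770, 4187, 4604, 5021, 5438, 5855, 6272, 6689, 7106, 7523, 7940, 8357

k = N/n = 8757/21 = 417
9th selection = 17 + 8×417 = 3353
10th: 3353 + 417 = 3770
11th: 3770 + 417 = 4187
12th: 4187 + 417 = 4604
13th: 4604 + 417 = 5021
14th: 5021 + 417 = 5438
15th: 5438 + 417 = 5855
16th: 5855 + 417 = 6272
17th: 6272 + 417 = 6689
18th: 6689 + 417 = 7106
19th: 7106 + 417 = 7523
20th: 7523 + 417 = 7940
21st: 7940 + 417 = 8357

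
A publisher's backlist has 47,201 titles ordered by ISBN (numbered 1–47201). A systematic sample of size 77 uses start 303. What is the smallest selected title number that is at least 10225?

10724

k = 47201/77 = 613
Steps past start: ⌈(10225 − 303)/613⌉ = ⌈9922/613⌉ = 17
Selected title: 303 + 17×613 = 10724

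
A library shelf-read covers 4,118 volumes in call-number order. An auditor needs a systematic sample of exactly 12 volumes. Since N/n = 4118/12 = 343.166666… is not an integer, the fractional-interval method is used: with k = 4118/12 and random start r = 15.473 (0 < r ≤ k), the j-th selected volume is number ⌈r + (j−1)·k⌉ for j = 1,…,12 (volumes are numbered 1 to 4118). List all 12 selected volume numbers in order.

16, 359, 702, 1045, 1389, 1732, 2075, 2418, 2761, 3104, 3448, 3791

j=1: r + 0k = 15.473 → ⌈·⌉ = 16
j=2: r + 1k = 358.639666… → ⌈·⌉ = 359
j=3: r + 2k = 701.806333… → ⌈·⌉ = 702
j=4: r + 3k = 1044.973 → ⌈·⌉ = 1045
j=5: r + 4k = 1388.139666… → ⌈·⌉ = 1389
j=6: r + 5k = 1731.306333… → ⌈·⌉ = 1732
j=7: r + 6k = 2074.473 → ⌈·⌉ = 2075
j=8: r + 7k = 2417.639666… → ⌈·⌉ = 2418
j=9: r + 8k = 2760.806333… → ⌈·⌉ = 2761
j=10: r + 9k = 3103.973 → ⌈·⌉ = 3104
j=11: r + 10k = 3447.139666… → ⌈·⌉ = 3448
j=12: r + 11k = 3790.306333… → ⌈·⌉ = 3791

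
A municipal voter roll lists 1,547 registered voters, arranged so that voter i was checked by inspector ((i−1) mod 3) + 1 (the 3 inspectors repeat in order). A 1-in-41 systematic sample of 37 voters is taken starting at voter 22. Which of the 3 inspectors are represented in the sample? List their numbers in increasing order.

1, 2, 3

Consecutive selections differ by k = 41, so their inspector numbers differ by 41 mod 3 = 2.
gcd(41, 3) = 1, so the sample visits 3/1 = 3 distinct residues mod 3.
Start 22 is inspector 1; the inspectors hit are 1, 2, 3.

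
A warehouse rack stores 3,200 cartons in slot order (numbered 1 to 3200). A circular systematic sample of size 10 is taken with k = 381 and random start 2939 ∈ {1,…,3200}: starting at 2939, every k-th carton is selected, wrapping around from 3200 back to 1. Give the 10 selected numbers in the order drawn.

Selection 1: 2939
Selection 2: 2939 + 381 = 3320 → 3320 − 3200 = 120
Selection 3: 120 + 381 = 501
Selection 4: 501 + 381 = 882
Selection 5: 882 + 381 = 1263
Selection 6: 1263 + 381 = 1644
Selection 7: 1644 + 381 = 2025
Selection 8: 2025 + 381 = 2406
Selection 9: 2406 + 381 = 2787
Selection 10: 2787 + 381 = 3168

2939, 120, 501, 882, 1263, 1644, 2025, 2406, 2787, 3168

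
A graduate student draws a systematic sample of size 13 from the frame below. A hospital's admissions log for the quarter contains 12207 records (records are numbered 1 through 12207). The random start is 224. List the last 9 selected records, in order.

k = N/n = 12207/13 = 939
5th selection = 224 + 4×939 = 3980
6th: 3980 + 939 = 4919
7th: 4919 + 939 = 5858
8th: 5858 + 939 = 6797
9th: 6797 + 939 = 7736
10th: 7736 + 939 = 8675
11th: 8675 + 939 = 9614
12th: 9614 + 939 = 10553
13th: 10553 + 939 = 11492

3980, 4919, 5858, 6797, 7736, 8675, 9614, 10553, 11492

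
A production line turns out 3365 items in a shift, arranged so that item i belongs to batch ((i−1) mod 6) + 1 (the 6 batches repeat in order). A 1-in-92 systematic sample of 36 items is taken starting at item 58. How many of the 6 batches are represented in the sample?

Consecutive selections differ by k = 92, so their batch numbers differ by 92 mod 6 = 2.
gcd(92, 6) = 2, so the sample visits 6/2 = 3 distinct residues mod 6.
Start 58 is batch 4; the batches hit are 2, 4, 6.

3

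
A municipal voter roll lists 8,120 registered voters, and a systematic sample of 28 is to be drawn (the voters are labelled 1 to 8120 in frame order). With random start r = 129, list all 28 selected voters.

129, 419, 709, 999, 1289, 1579, 1869, 2159, 2449, 2739, 3029, 3319, 3609, 3899, 4189, 4479, 4769, 5059, 5349, 5639, 5929, 6219, 6509, 6799, 7089, 7379, 7669, 7959

k = N/n = 8120/28 = 290
voter 1: 129
voter 2: 129 + 290 = 419
voter 3: 419 + 290 = 709
voter 4: 709 + 290 = 999
voter 5: 999 + 290 = 1289
voter 6: 1289 + 290 = 1579
voter 7: 1579 + 290 = 1869
voter 8: 1869 + 290 = 2159
voter 9: 2159 + 290 = 2449
voter 10: 2449 + 290 = 2739
voter 11: 2739 + 290 = 3029
voter 12: 3029 + 290 = 3319
voter 13: 3319 + 290 = 3609
voter 14: 3609 + 290 = 3899
voter 15: 3899 + 290 = 4189
voter 16: 4189 + 290 = 4479
voter 17: 4479 + 290 = 4769
voter 18: 4769 + 290 = 5059
voter 19: 5059 + 290 = 5349
voter 20: 5349 + 290 = 5639
voter 21: 5639 + 290 = 5929
voter 22: 5929 + 290 = 6219
voter 23: 6219 + 290 = 6509
voter 24: 6509 + 290 = 6799
voter 25: 6799 + 290 = 7089
voter 26: 7089 + 290 = 7379
voter 27: 7379 + 290 = 7669
voter 28: 7669 + 290 = 7959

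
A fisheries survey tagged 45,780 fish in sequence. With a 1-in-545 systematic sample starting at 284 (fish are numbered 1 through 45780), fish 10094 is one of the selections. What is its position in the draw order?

19

k = 545
position = (10094 − 284)/545 + 1 = 9810/545 + 1 = 18 + 1 = 19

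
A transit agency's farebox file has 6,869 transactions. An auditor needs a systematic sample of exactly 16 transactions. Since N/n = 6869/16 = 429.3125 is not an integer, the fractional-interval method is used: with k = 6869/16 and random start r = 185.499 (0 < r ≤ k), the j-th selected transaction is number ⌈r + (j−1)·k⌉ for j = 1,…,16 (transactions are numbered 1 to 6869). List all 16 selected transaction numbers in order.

j=1: r + 0k = 185.499 → ⌈·⌉ = 186
j=2: r + 1k = 614.8115 → ⌈·⌉ = 615
j=3: r + 2k = 1044.124 → ⌈·⌉ = 1045
j=4: r + 3k = 1473.4365 → ⌈·⌉ = 1474
j=5: r + 4k = 1902.749 → ⌈·⌉ = 1903
j=6: r + 5k = 2332.0615 → ⌈·⌉ = 2333
j=7: r + 6k = 2761.374 → ⌈·⌉ = 2762
j=8: r + 7k = 3190.6865 → ⌈·⌉ = 3191
j=9: r + 8k = 3619.999 → ⌈·⌉ = 3620
j=10: r + 9k = 4049.3115 → ⌈·⌉ = 4050
j=11: r + 10k = 4478.624 → ⌈·⌉ = 4479
j=12: r + 11k = 4907.9365 → ⌈·⌉ = 4908
j=13: r + 12k = 5337.249 → ⌈·⌉ = 5338
j=14: r + 13k = 5766.5615 → ⌈·⌉ = 5767
j=15: r + 14k = 6195.874 → ⌈·⌉ = 6196
j=16: r + 15k = 6625.1865 → ⌈·⌉ = 6626

186, 615, 1045, 1474, 1903, 2333, 2762, 3191, 3620, 4050, 4479, 4908, 5338, 5767, 6196, 6626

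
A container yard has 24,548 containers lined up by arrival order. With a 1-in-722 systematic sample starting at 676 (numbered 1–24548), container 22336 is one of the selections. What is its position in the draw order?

31

k = 722
position = (22336 − 676)/722 + 1 = 21660/722 + 1 = 30 + 1 = 31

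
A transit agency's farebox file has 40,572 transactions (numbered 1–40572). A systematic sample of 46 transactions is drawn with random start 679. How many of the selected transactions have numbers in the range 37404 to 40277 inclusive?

k = 40572/46 = 882
First selection ≥ 37404: 679 + ⌈(37404−679)/882⌉·882 = 679 + 42×882 = 37723
Last selection ≤ 40277: 679 + ⌊(40277−679)/882⌋·882 = 679 + 44×882 = 39487
Count = 44 − 42 + 1 = 3

3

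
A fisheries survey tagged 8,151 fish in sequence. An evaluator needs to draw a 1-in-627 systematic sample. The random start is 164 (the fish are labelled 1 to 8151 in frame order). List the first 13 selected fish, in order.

fish 1: 164
fish 2: 164 + 627 = 791
fish 3: 791 + 627 = 1418
fish 4: 1418 + 627 = 2045
fish 5: 2045 + 627 = 2672
fish 6: 2672 + 627 = 3299
fish 7: 3299 + 627 = 3926
fish 8: 3926 + 627 = 4553
fish 9: 4553 + 627 = 5180
fish 10: 5180 + 627 = 5807
fish 11: 5807 + 627 = 6434
fish 12: 6434 + 627 = 7061
fish 13: 7061 + 627 = 7688

164, 791, 1418, 2045, 2672, 3299, 3926, 4553, 5180, 5807, 6434, 7061, 7688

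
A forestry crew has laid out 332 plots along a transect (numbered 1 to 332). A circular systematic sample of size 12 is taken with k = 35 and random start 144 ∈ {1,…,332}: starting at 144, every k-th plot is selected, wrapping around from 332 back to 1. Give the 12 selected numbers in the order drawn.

Selection 1: 144
Selection 2: 144 + 35 = 179
Selection 3: 179 + 35 = 214
Selection 4: 214 + 35 = 249
Selection 5: 249 + 35 = 284
Selection 6: 284 + 35 = 319
Selection 7: 319 + 35 = 354 → 354 − 332 = 22
Selection 8: 22 + 35 = 57
Selection 9: 57 + 35 = 92
Selection 10: 92 + 35 = 127
Selection 11: 127 + 35 = 162
Selection 12: 162 + 35 = 197

144, 179, 214, 249, 284, 319, 22, 57, 92, 127, 162, 197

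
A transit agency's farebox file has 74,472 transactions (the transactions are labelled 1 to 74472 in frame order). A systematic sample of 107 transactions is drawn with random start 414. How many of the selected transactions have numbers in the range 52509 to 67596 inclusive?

22

k = 74472/107 = 696
First selection ≥ 52509: 414 + ⌈(52509−414)/696⌉·696 = 414 + 75×696 = 52614
Last selection ≤ 67596: 414 + ⌊(67596−414)/696⌋·696 = 414 + 96×696 = 67230
Count = 96 − 75 + 1 = 22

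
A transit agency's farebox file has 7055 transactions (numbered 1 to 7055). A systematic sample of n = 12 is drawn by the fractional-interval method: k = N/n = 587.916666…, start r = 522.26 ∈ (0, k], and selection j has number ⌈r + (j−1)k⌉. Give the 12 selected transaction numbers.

523, 1111, 1699, 2287, 2874, 3462, 4050, 4638, 5226, 5814, 6402, 6990

j=1: r + 0k = 522.26 → ⌈·⌉ = 523
j=2: r + 1k = 1110.176666… → ⌈·⌉ = 1111
j=3: r + 2k = 1698.093333… → ⌈·⌉ = 1699
j=4: r + 3k = 2286.01 → ⌈·⌉ = 2287
j=5: r + 4k = 2873.926666… → ⌈·⌉ = 2874
j=6: r + 5k = 3461.843333… → ⌈·⌉ = 3462
j=7: r + 6k = 4049.76 → ⌈·⌉ = 4050
j=8: r + 7k = 4637.676666… → ⌈·⌉ = 4638
j=9: r + 8k = 5225.593333… → ⌈·⌉ = 5226
j=10: r + 9k = 5813.51 → ⌈·⌉ = 5814
j=11: r + 10k = 6401.426666… → ⌈·⌉ = 6402
j=12: r + 11k = 6989.343333… → ⌈·⌉ = 6990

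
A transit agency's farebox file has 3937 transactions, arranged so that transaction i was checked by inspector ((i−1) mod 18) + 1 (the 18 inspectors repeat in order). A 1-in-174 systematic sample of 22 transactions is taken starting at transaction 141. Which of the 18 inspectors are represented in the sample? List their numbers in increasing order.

Consecutive selections differ by k = 174, so their inspector numbers differ by 174 mod 18 = 12.
gcd(174, 18) = 6, so the sample visits 18/6 = 3 distinct residues mod 18.
Start 141 is inspector 15; the inspectors hit are 3, 9, 15.

3, 9, 15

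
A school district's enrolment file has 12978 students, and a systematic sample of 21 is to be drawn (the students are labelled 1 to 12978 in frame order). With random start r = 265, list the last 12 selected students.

5827, 6445, 7063, 7681, 8299, 8917, 9535, 10153, 10771, 11389, 12007, 12625

k = N/n = 12978/21 = 618
10th selection = 265 + 9×618 = 5827
11th: 5827 + 618 = 6445
12th: 6445 + 618 = 7063
13th: 7063 + 618 = 7681
14th: 7681 + 618 = 8299
15th: 8299 + 618 = 8917
16th: 8917 + 618 = 9535
17th: 9535 + 618 = 10153
18th: 10153 + 618 = 10771
19th: 10771 + 618 = 11389
20th: 11389 + 618 = 12007
21st: 12007 + 618 = 12625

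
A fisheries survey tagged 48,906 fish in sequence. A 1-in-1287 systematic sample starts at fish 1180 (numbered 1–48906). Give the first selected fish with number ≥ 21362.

k = 1287
Steps past start: ⌈(21362 − 1180)/1287⌉ = ⌈20182/1287⌉ = 16
Selected fish: 1180 + 16×1287 = 21772

21772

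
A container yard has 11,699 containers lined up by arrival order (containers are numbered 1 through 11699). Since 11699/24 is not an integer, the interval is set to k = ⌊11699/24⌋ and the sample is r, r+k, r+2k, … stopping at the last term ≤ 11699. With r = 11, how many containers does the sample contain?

25

k = ⌊11699/24⌋ = 487
Achieved size = ⌊(11699 − 11)/487⌋ + 1 = ⌊11688/487⌋ + 1 = 24 + 1 = 25
(last selection: 11 + 24×487 = 11699 ≤ 11699; next would be 12186 > 11699)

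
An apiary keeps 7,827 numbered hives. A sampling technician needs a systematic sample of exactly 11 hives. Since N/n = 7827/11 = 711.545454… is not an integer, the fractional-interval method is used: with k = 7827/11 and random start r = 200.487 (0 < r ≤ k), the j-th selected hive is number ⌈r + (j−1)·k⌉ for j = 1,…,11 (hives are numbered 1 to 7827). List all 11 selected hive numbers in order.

201, 913, 1624, 2336, 3047, 3759, 4470, 5182, 5893, 6605, 7316

j=1: r + 0k = 200.487 → ⌈·⌉ = 201
j=2: r + 1k = 912.032454… → ⌈·⌉ = 913
j=3: r + 2k = 1623.577909… → ⌈·⌉ = 1624
j=4: r + 3k = 2335.123363… → ⌈·⌉ = 2336
j=5: r + 4k = 3046.668818… → ⌈·⌉ = 3047
j=6: r + 5k = 3758.214272… → ⌈·⌉ = 3759
j=7: r + 6k = 4469.759727… → ⌈·⌉ = 4470
j=8: r + 7k = 5181.305181… → ⌈·⌉ = 5182
j=9: r + 8k = 5892.850636… → ⌈·⌉ = 5893
j=10: r + 9k = 6604.396090… → ⌈·⌉ = 6605
j=11: r + 10k = 7315.941545… → ⌈·⌉ = 7316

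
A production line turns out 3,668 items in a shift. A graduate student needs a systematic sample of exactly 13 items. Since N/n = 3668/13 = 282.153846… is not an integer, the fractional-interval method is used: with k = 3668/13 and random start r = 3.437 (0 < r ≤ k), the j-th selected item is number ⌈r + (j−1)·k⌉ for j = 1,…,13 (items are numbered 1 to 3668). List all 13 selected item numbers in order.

j=1: r + 0k = 3.437 → ⌈·⌉ = 4
j=2: r + 1k = 285.590846… → ⌈·⌉ = 286
j=3: r + 2k = 567.744692… → ⌈·⌉ = 568
j=4: r + 3k = 849.898538… → ⌈·⌉ = 850
j=5: r + 4k = 1132.052384… → ⌈·⌉ = 1133
j=6: r + 5k = 1414.206230… → ⌈·⌉ = 1415
j=7: r + 6k = 1696.360076… → ⌈·⌉ = 1697
j=8: r + 7k = 1978.513923… → ⌈·⌉ = 1979
j=9: r + 8k = 2260.667769… → ⌈·⌉ = 2261
j=10: r + 9k = 2542.821615… → ⌈·⌉ = 2543
j=11: r + 10k = 2824.975461… → ⌈·⌉ = 2825
j=12: r + 11k = 3107.129307… → ⌈·⌉ = 3108
j=13: r + 12k = 3389.283153… → ⌈·⌉ = 3390

4, 286, 568, 850, 1133, 1415, 1697, 1979, 2261, 2543, 2825, 3108, 3390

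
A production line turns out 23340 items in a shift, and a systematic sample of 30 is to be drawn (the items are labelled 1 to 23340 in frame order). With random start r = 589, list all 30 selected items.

k = N/n = 23340/30 = 778
item 1: 589
item 2: 589 + 778 = 1367
item 3: 1367 + 778 = 2145
item 4: 2145 + 778 = 2923
item 5: 2923 + 778 = 3701
item 6: 3701 + 778 = 4479
item 7: 4479 + 778 = 5257
item 8: 5257 + 778 = 6035
item 9: 6035 + 778 = 6813
item 10: 6813 + 778 = 7591
item 11: 7591 + 778 = 8369
item 12: 8369 + 778 = 9147
item 13: 9147 + 778 = 9925
item 14: 9925 + 778 = 10703
item 15: 10703 + 778 = 11481
item 16: 11481 + 778 = 12259
item 17: 12259 + 778 = 13037
item 18: 13037 + 778 = 13815
item 19: 13815 + 778 = 14593
item 20: 14593 + 778 = 15371
item 21: 15371 + 778 = 16149
item 22: 16149 + 778 = 16927
item 23: 16927 + 778 = 17705
item 24: 17705 + 778 = 18483
item 25: 18483 + 778 = 19261
item 26: 19261 + 778 = 20039
item 27: 20039 + 778 = 20817
item 28: 20817 + 778 = 21595
item 29: 21595 + 778 = 22373
item 30: 22373 + 778 = 23151

589, 1367, 2145, 2923, 3701, 4479, 5257, 6035, 6813, 7591, 8369, 9147, 9925, 10703, 11481, 12259, 13037, 13815, 14593, 15371, 16149, 16927, 17705, 18483, 19261, 20039, 20817, 21595, 22373, 23151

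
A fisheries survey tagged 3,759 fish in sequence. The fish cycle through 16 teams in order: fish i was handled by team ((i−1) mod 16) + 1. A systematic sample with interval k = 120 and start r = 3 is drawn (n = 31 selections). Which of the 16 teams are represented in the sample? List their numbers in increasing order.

3, 11

Consecutive selections differ by k = 120, so their team numbers differ by 120 mod 16 = 8.
gcd(120, 16) = 8, so the sample visits 16/8 = 2 distinct residues mod 16.
Start 3 is team 3; the teams hit are 3, 11.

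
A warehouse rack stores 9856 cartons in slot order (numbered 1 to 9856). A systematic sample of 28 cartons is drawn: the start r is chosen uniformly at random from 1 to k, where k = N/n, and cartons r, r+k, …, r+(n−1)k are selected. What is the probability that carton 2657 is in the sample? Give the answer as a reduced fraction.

k = 9856/28 = 352.
Carton 2657 is selected iff r ≡ 2657 (mod 352); exactly one such r in {1,…,352}.
Inclusion probability = 1/352.

1/352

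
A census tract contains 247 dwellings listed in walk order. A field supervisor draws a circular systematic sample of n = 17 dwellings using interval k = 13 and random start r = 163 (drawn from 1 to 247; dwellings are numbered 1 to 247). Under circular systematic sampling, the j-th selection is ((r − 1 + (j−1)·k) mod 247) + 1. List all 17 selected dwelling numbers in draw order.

163, 176, 189, 202, 215, 228, 241, 7, 20, 33, 46, 59, 72, 85, 98, 111, 124

Selection 1: 163
Selection 2: 163 + 13 = 176
Selection 3: 176 + 13 = 189
Selection 4: 189 + 13 = 202
Selection 5: 202 + 13 = 215
Selection 6: 215 + 13 = 228
Selection 7: 228 + 13 = 241
Selection 8: 241 + 13 = 254 → 254 − 247 = 7
Selection 9: 7 + 13 = 20
Selection 10: 20 + 13 = 33
Selection 11: 33 + 13 = 46
Selection 12: 46 + 13 = 59
Selection 13: 59 + 13 = 72
Selection 14: 72 + 13 = 85
Selection 15: 85 + 13 = 98
Selection 16: 98 + 13 = 111
Selection 17: 111 + 13 = 124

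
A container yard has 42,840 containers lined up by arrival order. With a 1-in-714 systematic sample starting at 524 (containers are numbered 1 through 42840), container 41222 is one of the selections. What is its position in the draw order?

k = 714
position = (41222 − 524)/714 + 1 = 40698/714 + 1 = 57 + 1 = 58

58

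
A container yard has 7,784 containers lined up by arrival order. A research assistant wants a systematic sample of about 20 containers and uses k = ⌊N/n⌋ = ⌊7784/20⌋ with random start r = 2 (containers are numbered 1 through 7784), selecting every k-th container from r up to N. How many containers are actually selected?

k = ⌊7784/20⌋ = 389
Achieved size = ⌊(7784 − 2)/389⌋ + 1 = ⌊7782/389⌋ + 1 = 20 + 1 = 21
(last selection: 2 + 20×389 = 7782 ≤ 7784; next would be 8171 > 7784)

21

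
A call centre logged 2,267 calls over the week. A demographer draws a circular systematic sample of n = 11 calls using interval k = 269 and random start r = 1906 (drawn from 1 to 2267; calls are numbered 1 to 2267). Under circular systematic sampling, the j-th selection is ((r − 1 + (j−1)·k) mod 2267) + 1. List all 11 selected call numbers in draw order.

Selection 1: 1906
Selection 2: 1906 + 269 = 2175
Selection 3: 2175 + 269 = 2444 → 2444 − 2267 = 177
Selection 4: 177 + 269 = 446
Selection 5: 446 + 269 = 715
Selection 6: 715 + 269 = 984
Selection 7: 984 + 269 = 1253
Selection 8: 1253 + 269 = 1522
Selection 9: 1522 + 269 = 1791
Selection 10: 1791 + 269 = 2060
Selection 11: 2060 + 269 = 2329 → 2329 − 2267 = 62

1906, 2175, 177, 446, 715, 984, 1253, 1522, 1791, 2060, 62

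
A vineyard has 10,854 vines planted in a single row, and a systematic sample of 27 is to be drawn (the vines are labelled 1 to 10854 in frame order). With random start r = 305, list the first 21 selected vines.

305, 707, 1109, 1511, 1913, 2315, 2717, 3119, 3521, 3923, 4325, 4727, 5129, 5531, 5933, 6335, 6737, 7139, 7541, 7943, 8345

k = N/n = 10854/27 = 402
vine 1: 305
vine 2: 305 + 402 = 707
vine 3: 707 + 402 = 1109
vine 4: 1109 + 402 = 1511
vine 5: 1511 + 402 = 1913
vine 6: 1913 + 402 = 2315
vine 7: 2315 + 402 = 2717
vine 8: 2717 + 402 = 3119
vine 9: 3119 + 402 = 3521
vine 10: 3521 + 402 = 3923
vine 11: 3923 + 402 = 4325
vine 12: 4325 + 402 = 4727
vine 13: 4727 + 402 = 5129
vine 14: 5129 + 402 = 5531
vine 15: 5531 + 402 = 5933
vine 16: 5933 + 402 = 6335
vine 17: 6335 + 402 = 6737
vine 18: 6737 + 402 = 7139
vine 19: 7139 + 402 = 7541
vine 20: 7541 + 402 = 7943
vine 21: 7943 + 402 = 8345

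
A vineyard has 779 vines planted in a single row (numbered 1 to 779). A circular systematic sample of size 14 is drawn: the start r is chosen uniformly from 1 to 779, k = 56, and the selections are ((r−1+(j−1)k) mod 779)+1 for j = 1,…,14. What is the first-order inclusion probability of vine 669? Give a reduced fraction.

For each position j, as r ranges over 1…779 the j-th selection hits every vine exactly once, so vine 669 is selected for exactly 14 of the 779 starts.
Inclusion probability = 14/779.

14/779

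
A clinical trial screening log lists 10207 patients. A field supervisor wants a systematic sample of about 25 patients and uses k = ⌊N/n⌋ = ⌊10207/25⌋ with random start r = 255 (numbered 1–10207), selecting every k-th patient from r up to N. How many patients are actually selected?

k = ⌊10207/25⌋ = 408
Achieved size = ⌊(10207 − 255)/408⌋ + 1 = ⌊9952/408⌋ + 1 = 24 + 1 = 25
(last selection: 255 + 24×408 = 10047 ≤ 10207; next would be 10455 > 10207)

25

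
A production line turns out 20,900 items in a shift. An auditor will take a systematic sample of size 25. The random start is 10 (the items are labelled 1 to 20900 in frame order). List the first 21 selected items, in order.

k = N/n = 20900/25 = 836
item 1: 10
item 2: 10 + 836 = 846
item 3: 846 + 836 = 1682
item 4: 1682 + 836 = 2518
item 5: 2518 + 836 = 3354
item 6: 3354 + 836 = 4190
item 7: 4190 + 836 = 5026
item 8: 5026 + 836 = 5862
item 9: 5862 + 836 = 6698
item 10: 6698 + 836 = 7534
item 11: 7534 + 836 = 8370
item 12: 8370 + 836 = 9206
item 13: 9206 + 836 = 10042
item 14: 10042 + 836 = 10878
item 15: 10878 + 836 = 11714
item 16: 11714 + 836 = 12550
item 17: 12550 + 836 = 13386
item 18: 13386 + 836 = 14222
item 19: 14222 + 836 = 15058
item 20: 15058 + 836 = 15894
item 21: 15894 + 836 = 16730

10, 846, 1682, 2518, 3354, 4190, 5026, 5862, 6698, 7534, 8370, 9206, 10042, 10878, 11714, 12550, 13386, 14222, 15058, 15894, 16730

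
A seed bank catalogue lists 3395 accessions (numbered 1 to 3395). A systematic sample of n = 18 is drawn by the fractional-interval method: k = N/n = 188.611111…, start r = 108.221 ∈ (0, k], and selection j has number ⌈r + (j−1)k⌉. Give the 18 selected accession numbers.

109, 297, 486, 675, 863, 1052, 1240, 1429, 1618, 1806, 1995, 2183, 2372, 2561, 2749, 2938, 3126, 3315

j=1: r + 0k = 108.221 → ⌈·⌉ = 109
j=2: r + 1k = 296.832111… → ⌈·⌉ = 297
j=3: r + 2k = 485.443222… → ⌈·⌉ = 486
j=4: r + 3k = 674.054333… → ⌈·⌉ = 675
j=5: r + 4k = 862.665444… → ⌈·⌉ = 863
j=6: r + 5k = 1051.276555… → ⌈·⌉ = 1052
j=7: r + 6k = 1239.887666… → ⌈·⌉ = 1240
j=8: r + 7k = 1428.498777… → ⌈·⌉ = 1429
j=9: r + 8k = 1617.109888… → ⌈·⌉ = 1618
j=10: r + 9k = 1805.721 → ⌈·⌉ = 1806
j=11: r + 10k = 1994.332111… → ⌈·⌉ = 1995
j=12: r + 11k = 2182.943222… → ⌈·⌉ = 2183
j=13: r + 12k = 2371.554333… → ⌈·⌉ = 2372
j=14: r + 13k = 2560.165444… → ⌈·⌉ = 2561
j=15: r + 14k = 2748.776555… → ⌈·⌉ = 2749
j=16: r + 15k = 2937.387666… → ⌈·⌉ = 2938
j=17: r + 16k = 3125.998777… → ⌈·⌉ = 3126
j=18: r + 17k = 3314.609888… → ⌈·⌉ = 3315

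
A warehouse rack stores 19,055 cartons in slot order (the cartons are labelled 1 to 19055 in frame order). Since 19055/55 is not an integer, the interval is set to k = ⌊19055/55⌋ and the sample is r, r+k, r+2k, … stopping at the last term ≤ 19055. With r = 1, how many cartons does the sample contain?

k = ⌊19055/55⌋ = 346
Achieved size = ⌊(19055 − 1)/346⌋ + 1 = ⌊19054/346⌋ + 1 = 55 + 1 = 56
(last selection: 1 + 55×346 = 19031 ≤ 19055; next would be 19377 > 19055)

56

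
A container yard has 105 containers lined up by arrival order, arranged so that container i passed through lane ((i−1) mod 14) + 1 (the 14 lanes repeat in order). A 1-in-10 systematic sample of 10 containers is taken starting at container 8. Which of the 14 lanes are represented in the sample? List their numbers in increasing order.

2, 4, 6, 8, 10, 12, 14

Consecutive selections differ by k = 10, so their lane numbers differ by 10 mod 14 = 10.
gcd(10, 14) = 2, so the sample visits 14/2 = 7 distinct residues mod 14.
Start 8 is lane 8; the lanes hit are 2, 4, 6, 8, 10, 12, 14.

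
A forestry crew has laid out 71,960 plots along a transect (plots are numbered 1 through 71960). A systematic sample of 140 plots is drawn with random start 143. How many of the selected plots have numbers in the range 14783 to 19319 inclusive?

9

k = 71960/140 = 514
First selection ≥ 14783: 143 + ⌈(14783−143)/514⌉·514 = 143 + 29×514 = 15049
Last selection ≤ 19319: 143 + ⌊(19319−143)/514⌋·514 = 143 + 37×514 = 19161
Count = 37 − 29 + 1 = 9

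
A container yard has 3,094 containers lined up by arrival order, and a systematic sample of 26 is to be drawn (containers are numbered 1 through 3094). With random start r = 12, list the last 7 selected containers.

2273, 2392, 2511, 2630, 2749, 2868, 2987

k = N/n = 3094/26 = 119
20th selection = 12 + 19×119 = 2273
21st: 2273 + 119 = 2392
22nd: 2392 + 119 = 2511
23rd: 2511 + 119 = 2630
24th: 2630 + 119 = 2749
25th: 2749 + 119 = 2868
26th: 2868 + 119 = 2987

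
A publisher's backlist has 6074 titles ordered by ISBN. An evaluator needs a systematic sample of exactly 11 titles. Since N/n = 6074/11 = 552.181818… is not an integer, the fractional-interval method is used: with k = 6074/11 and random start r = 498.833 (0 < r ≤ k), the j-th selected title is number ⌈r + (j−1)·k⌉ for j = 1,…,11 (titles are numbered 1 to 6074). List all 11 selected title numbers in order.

499, 1052, 1604, 2156, 2708, 3260, 3812, 4365, 4917, 5469, 6021

j=1: r + 0k = 498.833 → ⌈·⌉ = 499
j=2: r + 1k = 1051.014818… → ⌈·⌉ = 1052
j=3: r + 2k = 1603.196636… → ⌈·⌉ = 1604
j=4: r + 3k = 2155.378454… → ⌈·⌉ = 2156
j=5: r + 4k = 2707.560272… → ⌈·⌉ = 2708
j=6: r + 5k = 3259.742090… → ⌈·⌉ = 3260
j=7: r + 6k = 3811.923909… → ⌈·⌉ = 3812
j=8: r + 7k = 4364.105727… → ⌈·⌉ = 4365
j=9: r + 8k = 4916.287545… → ⌈·⌉ = 4917
j=10: r + 9k = 5468.469363… → ⌈·⌉ = 5469
j=11: r + 10k = 6020.651181… → ⌈·⌉ = 6021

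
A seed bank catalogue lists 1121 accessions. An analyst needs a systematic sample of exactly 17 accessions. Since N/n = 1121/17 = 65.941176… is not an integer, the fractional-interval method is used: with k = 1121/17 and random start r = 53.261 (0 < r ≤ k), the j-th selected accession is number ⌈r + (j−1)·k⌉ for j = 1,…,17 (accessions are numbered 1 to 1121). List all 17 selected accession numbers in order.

j=1: r + 0k = 53.261 → ⌈·⌉ = 54
j=2: r + 1k = 119.202176… → ⌈·⌉ = 120
j=3: r + 2k = 185.143352… → ⌈·⌉ = 186
j=4: r + 3k = 251.084529… → ⌈·⌉ = 252
j=5: r + 4k = 317.025705… → ⌈·⌉ = 318
j=6: r + 5k = 382.966882… → ⌈·⌉ = 383
j=7: r + 6k = 448.908058… → ⌈·⌉ = 449
j=8: r + 7k = 514.849235… → ⌈·⌉ = 515
j=9: r + 8k = 580.790411… → ⌈·⌉ = 581
j=10: r + 9k = 646.731588… → ⌈·⌉ = 647
j=11: r + 10k = 712.672764… → ⌈·⌉ = 713
j=12: r + 11k = 778.613941… → ⌈·⌉ = 779
j=13: r + 12k = 844.555117… → ⌈·⌉ = 845
j=14: r + 13k = 910.496294… → ⌈·⌉ = 911
j=15: r + 14k = 976.437470… → ⌈·⌉ = 977
j=16: r + 15k = 1042.378647… → ⌈·⌉ = 1043
j=17: r + 16k = 1108.319823… → ⌈·⌉ = 1109

54, 120, 186, 252, 318, 383, 449, 515, 581, 647, 713, 779, 845, 911, 977, 1043, 1109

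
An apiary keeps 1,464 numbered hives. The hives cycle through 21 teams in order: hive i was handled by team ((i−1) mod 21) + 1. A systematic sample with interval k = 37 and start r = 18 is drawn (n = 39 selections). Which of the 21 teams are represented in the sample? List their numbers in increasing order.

Consecutive selections differ by k = 37, so their team numbers differ by 37 mod 21 = 16.
gcd(37, 21) = 1, so the sample visits 21/1 = 21 distinct residues mod 21.
Start 18 is team 18; the teams hit are 1, 2, 3, 4, 5, 6, 7, 8, 9, 10, 11, 12, 13, 14, 15, 16, 17, 18, 19, 20, 21.

1, 2, 3, 4, 5, 6, 7, 8, 9, 10, 11, 12, 13, 14, 15, 16, 17, 18, 19, 20, 21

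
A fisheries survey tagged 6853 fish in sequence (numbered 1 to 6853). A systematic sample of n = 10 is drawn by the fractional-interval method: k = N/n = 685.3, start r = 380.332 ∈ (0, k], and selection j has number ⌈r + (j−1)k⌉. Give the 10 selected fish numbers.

j=1: r + 0k = 380.332 → ⌈·⌉ = 381
j=2: r + 1k = 1065.632 → ⌈·⌉ = 1066
j=3: r + 2k = 1750.932 → ⌈·⌉ = 1751
j=4: r + 3k = 2436.232 → ⌈·⌉ = 2437
j=5: r + 4k = 3121.532 → ⌈·⌉ = 3122
j=6: r + 5k = 3806.832 → ⌈·⌉ = 3807
j=7: r + 6k = 4492.132 → ⌈·⌉ = 4493
j=8: r + 7k = 5177.432 → ⌈·⌉ = 5178
j=9: r + 8k = 5862.732 → ⌈·⌉ = 5863
j=10: r + 9k = 6548.032 → ⌈·⌉ = 6549

381, 1066, 1751, 2437, 3122, 3807, 4493, 5178, 5863, 6549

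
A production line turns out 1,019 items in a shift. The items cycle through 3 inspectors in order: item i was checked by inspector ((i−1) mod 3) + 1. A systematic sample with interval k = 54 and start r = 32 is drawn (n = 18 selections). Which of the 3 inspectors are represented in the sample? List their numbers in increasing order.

Consecutive selections differ by k = 54, so their inspector numbers differ by 54 mod 3 = 0.
gcd(54, 3) = 3, so the sample visits 3/3 = 1 distinct residues mod 3.
Start 32 is inspector 2; the inspectors hit are 2.

2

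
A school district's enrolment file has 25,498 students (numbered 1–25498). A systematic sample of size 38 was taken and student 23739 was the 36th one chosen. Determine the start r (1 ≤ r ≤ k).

k = 25498/38 = 671
r = 23739 − (36−1)×671 = 23739 − 23485 = 254

254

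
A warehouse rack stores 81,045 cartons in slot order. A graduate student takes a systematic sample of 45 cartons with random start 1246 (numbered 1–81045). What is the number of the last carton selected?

80490

k = 81045/45 = 1801
45th selection = r + (45−1)·k = 1246 + 44×1801 = 1246 + 79244 = 80490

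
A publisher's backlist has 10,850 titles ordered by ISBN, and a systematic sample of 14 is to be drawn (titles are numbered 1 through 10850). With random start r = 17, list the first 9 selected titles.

17, 792, 1567, 2342, 3117, 3892, 4667, 5442, 6217

k = N/n = 10850/14 = 775
title 1: 17
title 2: 17 + 775 = 792
title 3: 792 + 775 = 1567
title 4: 1567 + 775 = 2342
title 5: 2342 + 775 = 3117
title 6: 3117 + 775 = 3892
title 7: 3892 + 775 = 4667
title 8: 4667 + 775 = 5442
title 9: 5442 + 775 = 6217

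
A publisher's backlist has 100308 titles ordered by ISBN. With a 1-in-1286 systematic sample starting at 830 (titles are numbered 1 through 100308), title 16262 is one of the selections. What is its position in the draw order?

13

k = 1286
position = (16262 − 830)/1286 + 1 = 15432/1286 + 1 = 12 + 1 = 13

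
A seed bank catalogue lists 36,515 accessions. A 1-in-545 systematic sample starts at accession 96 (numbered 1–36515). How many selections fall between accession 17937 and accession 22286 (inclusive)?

8

k = 545
First selection ≥ 17937: 96 + ⌈(17937−96)/545⌉·545 = 96 + 33×545 = 18081
Last selection ≤ 22286: 96 + ⌊(22286−96)/545⌋·545 = 96 + 40×545 = 21896
Count = 40 − 33 + 1 = 8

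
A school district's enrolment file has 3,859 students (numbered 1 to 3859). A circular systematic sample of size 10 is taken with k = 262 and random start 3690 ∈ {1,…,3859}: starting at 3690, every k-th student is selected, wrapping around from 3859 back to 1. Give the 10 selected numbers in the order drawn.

Selection 1: 3690
Selection 2: 3690 + 262 = 3952 → 3952 − 3859 = 93
Selection 3: 93 + 262 = 355
Selection 4: 355 + 262 = 617
Selection 5: 617 + 262 = 879
Selection 6: 879 + 262 = 1141
Selection 7: 1141 + 262 = 1403
Selection 8: 1403 + 262 = 1665
Selection 9: 1665 + 262 = 1927
Selection 10: 1927 + 262 = 2189

3690, 93, 355, 617, 879, 1141, 1403, 1665, 1927, 2189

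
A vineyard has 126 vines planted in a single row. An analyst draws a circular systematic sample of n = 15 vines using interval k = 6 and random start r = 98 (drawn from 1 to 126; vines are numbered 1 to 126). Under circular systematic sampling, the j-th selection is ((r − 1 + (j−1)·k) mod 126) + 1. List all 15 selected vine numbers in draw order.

98, 104, 110, 116, 122, 2, 8, 14, 20, 26, 32, 38, 44, 50, 56

Selection 1: 98
Selection 2: 98 + 6 = 104
Selection 3: 104 + 6 = 110
Selection 4: 110 + 6 = 116
Selection 5: 116 + 6 = 122
Selection 6: 122 + 6 = 128 → 128 − 126 = 2
Selection 7: 2 + 6 = 8
Selection 8: 8 + 6 = 14
Selection 9: 14 + 6 = 20
Selection 10: 20 + 6 = 26
Selection 11: 26 + 6 = 32
Selection 12: 32 + 6 = 38
Selection 13: 38 + 6 = 44
Selection 14: 44 + 6 = 50
Selection 15: 50 + 6 = 56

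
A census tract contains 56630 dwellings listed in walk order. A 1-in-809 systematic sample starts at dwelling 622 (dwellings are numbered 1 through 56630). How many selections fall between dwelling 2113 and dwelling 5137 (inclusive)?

k = 809
First selection ≥ 2113: 622 + ⌈(2113−622)/809⌉·809 = 622 + 2×809 = 2240
Last selection ≤ 5137: 622 + ⌊(5137−622)/809⌋·809 = 622 + 5×809 = 4667
Count = 5 − 2 + 1 = 4

4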